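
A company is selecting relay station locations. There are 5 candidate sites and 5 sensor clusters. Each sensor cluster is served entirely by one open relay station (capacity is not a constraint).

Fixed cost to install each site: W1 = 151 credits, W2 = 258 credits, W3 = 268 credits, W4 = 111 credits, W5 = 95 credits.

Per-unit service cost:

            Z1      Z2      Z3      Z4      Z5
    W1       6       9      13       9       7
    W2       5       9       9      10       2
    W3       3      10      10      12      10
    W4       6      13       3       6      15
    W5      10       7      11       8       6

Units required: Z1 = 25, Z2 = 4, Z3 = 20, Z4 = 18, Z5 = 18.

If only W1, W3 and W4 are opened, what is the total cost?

Each sensor cluster is assigned to its cheapest site among the open ones.
{W1, W3, W4}: Z1→W3 3·25=75, Z2→W1 9·4=36, Z3→W4 3·20=60, Z4→W4 6·18=108, Z5→W1 7·18=126. Service 405; fixed 530; total 935.

Total cost: 935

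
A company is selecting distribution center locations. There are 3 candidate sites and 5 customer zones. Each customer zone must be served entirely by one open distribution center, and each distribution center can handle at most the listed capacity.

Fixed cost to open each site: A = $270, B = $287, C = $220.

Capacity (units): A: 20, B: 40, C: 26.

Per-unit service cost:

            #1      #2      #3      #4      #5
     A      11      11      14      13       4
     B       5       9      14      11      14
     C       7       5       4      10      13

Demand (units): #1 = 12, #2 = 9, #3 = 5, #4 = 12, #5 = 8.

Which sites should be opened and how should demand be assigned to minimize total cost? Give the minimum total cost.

Minimum total cost: 827

Open {A, C}: #1→C 7·12=84, #2→C 5·9=45, #3→C 4·5=20, #4→A 13·12=156, #5→A 4·8=32.
Loads: A carries 20/20, C carries 26/26. Service 337; fixed 490; total 827.
Next best feasible plan costs 839.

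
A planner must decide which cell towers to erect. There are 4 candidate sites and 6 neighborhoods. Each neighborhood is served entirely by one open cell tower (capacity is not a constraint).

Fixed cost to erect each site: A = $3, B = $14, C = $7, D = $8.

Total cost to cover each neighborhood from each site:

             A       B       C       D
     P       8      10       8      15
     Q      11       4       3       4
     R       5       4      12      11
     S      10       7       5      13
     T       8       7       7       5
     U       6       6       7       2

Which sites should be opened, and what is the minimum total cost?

Open A and C; minimum total cost 44.

For any fixed open set, each neighborhood goes to its cheapest open site; total = fixed + service.
{A, C}: P→A 8, Q→C 3, R→A 5, S→C 5, T→C 7, U→A 6. Service 34; fixed 10; total 44.
{A, D}: service 34 + fixed 11 = 45
{A, C, D}: P→A 8, Q→C 3, R→A 5, S→C 5, T→D 5, U→D 2. Service 28; fixed 18; total 46.
{A, B, C, D}: service 27 + fixed 32 = 59
No other subset beats 44.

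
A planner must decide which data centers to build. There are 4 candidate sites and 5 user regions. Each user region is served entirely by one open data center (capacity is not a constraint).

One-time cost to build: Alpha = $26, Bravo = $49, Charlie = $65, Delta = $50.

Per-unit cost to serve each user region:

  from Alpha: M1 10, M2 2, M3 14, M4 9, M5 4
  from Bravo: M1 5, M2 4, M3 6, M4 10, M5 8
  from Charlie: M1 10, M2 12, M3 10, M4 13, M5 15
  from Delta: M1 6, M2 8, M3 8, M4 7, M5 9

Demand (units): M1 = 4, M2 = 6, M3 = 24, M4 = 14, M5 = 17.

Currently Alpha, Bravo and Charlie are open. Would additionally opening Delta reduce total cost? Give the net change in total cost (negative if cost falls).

No — net change +22 (cost rises by 22).

Current service cost with {Alpha, Bravo, Charlie}: 370.
Adding Delta: each user region re-picks its cheapest; new service cost 342, saving 28.
Extra fixed cost: 50. Net change = 50 − 28 = 22.
(Totals: 510 → 532.)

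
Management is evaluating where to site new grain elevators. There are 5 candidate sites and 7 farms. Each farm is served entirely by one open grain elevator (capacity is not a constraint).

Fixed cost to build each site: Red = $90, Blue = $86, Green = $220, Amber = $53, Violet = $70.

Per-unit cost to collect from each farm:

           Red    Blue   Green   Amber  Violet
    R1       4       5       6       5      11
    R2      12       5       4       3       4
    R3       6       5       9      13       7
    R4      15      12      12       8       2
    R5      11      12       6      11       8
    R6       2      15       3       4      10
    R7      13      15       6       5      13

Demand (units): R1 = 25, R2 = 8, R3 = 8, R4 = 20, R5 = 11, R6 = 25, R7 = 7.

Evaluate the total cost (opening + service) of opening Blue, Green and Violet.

Each farm is assigned to its cheapest site among the open ones.
{Blue, Green, Violet}: R1→Blue 5·25=125, R2→Green 4·8=32, R3→Blue 5·8=40, R4→Violet 2·20=40, R5→Green 6·11=66, R6→Green 3·25=75, R7→Green 6·7=42. Service 420; fixed 376; total 796.

Total cost: 796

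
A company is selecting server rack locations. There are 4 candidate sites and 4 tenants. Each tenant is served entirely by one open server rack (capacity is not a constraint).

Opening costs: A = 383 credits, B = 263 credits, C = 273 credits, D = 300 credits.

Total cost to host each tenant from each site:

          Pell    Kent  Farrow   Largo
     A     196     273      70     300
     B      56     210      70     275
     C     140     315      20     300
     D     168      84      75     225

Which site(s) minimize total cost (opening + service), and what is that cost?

For any fixed open set, each tenant goes to its cheapest open site; total = fixed + service.
{D}: Pell→D 168, Kent→D 84, Farrow→D 75, Largo→D 225. Service 552; fixed 300; total 852.
{B}: service 611 + fixed 263 = 874
{B, D}: service 435 + fixed 563 = 998
{A, B, C, D}: service 385 + fixed 1219 = 1604
(All 15 nonempty subsets were checked; D only is lowest.)

Open D only; minimum total cost 852.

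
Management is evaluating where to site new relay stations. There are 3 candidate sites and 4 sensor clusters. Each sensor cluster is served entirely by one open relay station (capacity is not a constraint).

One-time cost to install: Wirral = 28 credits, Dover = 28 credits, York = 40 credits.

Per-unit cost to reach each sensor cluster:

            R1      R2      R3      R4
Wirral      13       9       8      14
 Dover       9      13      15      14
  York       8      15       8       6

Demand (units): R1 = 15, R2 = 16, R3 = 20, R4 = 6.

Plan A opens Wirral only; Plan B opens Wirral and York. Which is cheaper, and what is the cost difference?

Plan A: {Wirral}: R1→Wirral 13·15=195, R2→Wirral 9·16=144, R3→Wirral 8·20=160, R4→Wirral 14·6=84. Service 583; fixed 28; total 611.
Plan B: {Wirral, York}: R1→York 8·15=120, R2→Wirral 9·16=144, R3→Wirral 8·20=160, R4→York 6·6=36. Service 460; fixed 68; total 528.
Difference: |611 − 528| = 83.

Plan B is cheaper by 83.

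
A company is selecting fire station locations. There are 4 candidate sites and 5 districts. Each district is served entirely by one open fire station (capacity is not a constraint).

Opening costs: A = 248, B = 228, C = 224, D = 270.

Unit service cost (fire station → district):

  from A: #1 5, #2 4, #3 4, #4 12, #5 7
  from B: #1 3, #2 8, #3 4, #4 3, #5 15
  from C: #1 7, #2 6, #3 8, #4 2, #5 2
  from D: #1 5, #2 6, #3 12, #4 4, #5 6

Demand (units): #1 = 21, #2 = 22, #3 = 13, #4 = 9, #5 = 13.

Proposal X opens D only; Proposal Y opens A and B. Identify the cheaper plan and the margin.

Proposal X: {D}: #1→D 5·21=105, #2→D 6·22=132, #3→D 12·13=156, #4→D 4·9=36, #5→D 6·13=78. Service 507; fixed 270; total 777.
Proposal Y: {A, B}: #1→B 3·21=63, #2→A 4·22=88, #3→A 4·13=52, #4→B 3·9=27, #5→A 7·13=91. Service 321; fixed 476; total 797.
Difference: |777 − 797| = 20.

Proposal X is cheaper by 20.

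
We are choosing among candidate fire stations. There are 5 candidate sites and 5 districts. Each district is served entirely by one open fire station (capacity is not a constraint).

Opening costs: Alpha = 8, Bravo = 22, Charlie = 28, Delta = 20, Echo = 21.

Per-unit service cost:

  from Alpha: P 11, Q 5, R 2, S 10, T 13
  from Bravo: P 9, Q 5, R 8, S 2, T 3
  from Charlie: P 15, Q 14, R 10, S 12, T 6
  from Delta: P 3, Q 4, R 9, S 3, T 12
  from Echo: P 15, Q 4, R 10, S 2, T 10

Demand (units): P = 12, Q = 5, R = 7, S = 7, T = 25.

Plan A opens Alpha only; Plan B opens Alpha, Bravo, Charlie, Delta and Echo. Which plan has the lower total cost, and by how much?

Plan A: {Alpha}: P→Alpha 11·12=132, Q→Alpha 5·5=25, R→Alpha 2·7=14, S→Alpha 10·7=70, T→Alpha 13·25=325. Service 566; fixed 8; total 574.
Plan B: {Alpha, Bravo, Charlie, Delta, Echo}: P→Delta 3·12=36, Q→Delta 4·5=20, R→Alpha 2·7=14, S→Bravo 2·7=14, T→Bravo 3·25=75. Service 159; fixed 99; total 258.
Difference: |574 − 258| = 316.

Plan B is cheaper by 316.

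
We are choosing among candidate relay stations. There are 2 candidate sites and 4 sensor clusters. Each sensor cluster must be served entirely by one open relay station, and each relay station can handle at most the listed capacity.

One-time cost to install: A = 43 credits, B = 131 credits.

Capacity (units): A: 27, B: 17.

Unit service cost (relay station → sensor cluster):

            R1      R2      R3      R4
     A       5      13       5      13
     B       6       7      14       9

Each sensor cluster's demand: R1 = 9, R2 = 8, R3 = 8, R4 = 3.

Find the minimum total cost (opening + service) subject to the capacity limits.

Open {A, B}: R1→A 5·9=45, R2→B 7·8=56, R3→A 5·8=40, R4→B 9·3=27.
Loads: A carries 17/27, B carries 11/17. Service 168; fixed 174; total 342.
Next best feasible plan costs 354.

Minimum total cost: 342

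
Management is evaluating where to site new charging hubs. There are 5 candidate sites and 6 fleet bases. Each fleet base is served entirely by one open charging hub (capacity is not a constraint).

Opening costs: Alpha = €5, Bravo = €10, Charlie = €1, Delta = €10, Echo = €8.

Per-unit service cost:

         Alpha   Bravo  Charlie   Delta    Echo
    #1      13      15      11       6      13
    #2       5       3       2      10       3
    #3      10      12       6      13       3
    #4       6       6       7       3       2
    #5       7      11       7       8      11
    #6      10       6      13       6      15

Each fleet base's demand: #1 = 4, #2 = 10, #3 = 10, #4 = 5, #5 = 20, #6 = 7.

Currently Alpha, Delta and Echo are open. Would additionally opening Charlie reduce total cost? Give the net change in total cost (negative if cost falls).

Current service cost with {Alpha, Delta, Echo}: 276.
Adding Charlie: each fleet base re-picks its cheapest; new service cost 266, saving 10.
Extra fixed cost: 1. Net change = 1 − 10 = -9.
(Totals: 299 → 290.)

Yes — net change −9 (cost falls by 9).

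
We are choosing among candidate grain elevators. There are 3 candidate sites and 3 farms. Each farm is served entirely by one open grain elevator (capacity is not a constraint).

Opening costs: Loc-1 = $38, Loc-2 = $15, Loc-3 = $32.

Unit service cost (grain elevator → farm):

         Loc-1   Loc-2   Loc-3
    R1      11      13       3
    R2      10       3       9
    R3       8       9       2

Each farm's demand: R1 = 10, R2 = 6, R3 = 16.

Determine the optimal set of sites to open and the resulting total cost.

For any fixed open set, each farm goes to its cheapest open site; total = fixed + service.
{Loc-2, Loc-3}: R1→Loc-3 3·10=30, R2→Loc-2 3·6=18, R3→Loc-3 2·16=32. Service 80; fixed 47; total 127.
{Loc-3}: service 116 + fixed 32 = 148
{Loc-1, Loc-2, Loc-3}: service 80 + fixed 85 = 165
{Loc-2}: service 292 + fixed 15 = 307
(All 7 nonempty subsets were checked; Loc-2 and Loc-3 is lowest.)

Open Loc-2 and Loc-3; minimum total cost 127.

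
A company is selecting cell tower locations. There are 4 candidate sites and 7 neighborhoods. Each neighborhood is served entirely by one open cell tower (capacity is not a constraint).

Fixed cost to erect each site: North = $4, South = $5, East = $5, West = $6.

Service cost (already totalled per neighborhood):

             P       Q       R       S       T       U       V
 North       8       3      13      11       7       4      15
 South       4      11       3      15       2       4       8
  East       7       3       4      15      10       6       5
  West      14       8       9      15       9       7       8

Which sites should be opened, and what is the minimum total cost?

For any fixed open set, each neighborhood goes to its cheapest open site; total = fixed + service.
{North, South}: P→South 4, Q→North 3, R→South 3, S→North 11, T→South 2, U→North 4, V→South 8. Service 35; fixed 9; total 44.
{North, South, East}: P→South 4, Q→North 3, R→South 3, S→North 11, T→South 2, U→North 4, V→East 5. Service 32; fixed 14; total 46.
{South, East}: service 36 + fixed 10 = 46
{North, South, East, West}: P→South 4, Q→North 3, R→South 3, S→North 11, T→South 2, U→North 4, V→East 5. Service 32; fixed 20; total 52.
No other subset beats 44.

Open North and South; minimum total cost 44.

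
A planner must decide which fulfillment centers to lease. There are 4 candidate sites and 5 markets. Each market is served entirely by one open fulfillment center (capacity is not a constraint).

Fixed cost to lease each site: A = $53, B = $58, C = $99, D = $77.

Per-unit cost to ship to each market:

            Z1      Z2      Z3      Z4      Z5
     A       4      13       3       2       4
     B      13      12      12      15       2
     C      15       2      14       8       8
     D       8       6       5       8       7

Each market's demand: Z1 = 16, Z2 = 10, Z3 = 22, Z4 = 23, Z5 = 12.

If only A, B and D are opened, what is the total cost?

Total cost: 448

Each market is assigned to its cheapest site among the open ones.
{A, B, D}: Z1→A 4·16=64, Z2→D 6·10=60, Z3→A 3·22=66, Z4→A 2·23=46, Z5→B 2·12=24. Service 260; fixed 188; total 448.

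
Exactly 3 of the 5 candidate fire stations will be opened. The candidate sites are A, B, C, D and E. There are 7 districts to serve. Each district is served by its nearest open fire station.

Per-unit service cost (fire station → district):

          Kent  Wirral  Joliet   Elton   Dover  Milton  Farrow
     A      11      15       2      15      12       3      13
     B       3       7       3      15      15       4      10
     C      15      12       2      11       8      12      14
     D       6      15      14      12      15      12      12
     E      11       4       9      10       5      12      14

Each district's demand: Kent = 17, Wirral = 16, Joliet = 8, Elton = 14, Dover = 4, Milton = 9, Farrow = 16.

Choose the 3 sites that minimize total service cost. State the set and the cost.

With exactly 3 open, each district uses its cheapest among the chosen.
{A, B, E}: Kent→B 3·17=51, Wirral→E 4·16=64, Joliet→A 2·8=16, Elton→E 10·14=140, Dover→E 5·4=20, Milton→A 3·9=27, Farrow→B 10·16=160. Service cost 478.
{B, C, E}: service cost 487
{B, D, E}: service cost 495
Among all 10 size-3 choices, {A, B, E} is lowest.

Choose A, B and E; total service cost 478.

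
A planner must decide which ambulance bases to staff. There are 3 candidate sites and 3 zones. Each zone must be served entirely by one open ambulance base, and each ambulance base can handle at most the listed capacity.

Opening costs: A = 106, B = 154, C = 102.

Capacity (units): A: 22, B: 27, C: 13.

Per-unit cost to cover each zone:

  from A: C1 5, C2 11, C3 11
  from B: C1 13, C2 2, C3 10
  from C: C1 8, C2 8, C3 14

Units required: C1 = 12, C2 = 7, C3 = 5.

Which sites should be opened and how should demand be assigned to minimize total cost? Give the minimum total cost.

Minimum total cost: 374

Open {B}: C1→B 13·12=156, C2→B 2·7=14, C3→B 10·5=50.
Loads: B carries 24/27. Service 220; fixed 154; total 374.
Next best feasible plan costs 379.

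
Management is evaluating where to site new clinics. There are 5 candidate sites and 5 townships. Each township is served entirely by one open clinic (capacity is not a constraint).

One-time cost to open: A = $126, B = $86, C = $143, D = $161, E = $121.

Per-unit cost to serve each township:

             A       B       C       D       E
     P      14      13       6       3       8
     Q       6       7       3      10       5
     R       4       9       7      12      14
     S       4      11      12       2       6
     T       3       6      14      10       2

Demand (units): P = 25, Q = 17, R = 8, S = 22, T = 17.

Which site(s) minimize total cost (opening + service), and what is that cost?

For any fixed open set, each township goes to its cheapest open site; total = fixed + service.
{A, D}: P→D 3·25=75, Q→A 6·17=102, R→A 4·8=32, S→D 2·22=44, T→A 3·17=51. Service 304; fixed 287; total 591.
{D, E}: service 334 + fixed 282 = 616
{A, C}: service 372 + fixed 269 = 641
{A, B, C, D, E}: P→D 3·25=75, Q→C 3·17=51, R→A 4·8=32, S→D 2·22=44, T→E 2·17=34. Service 236; fixed 637; total 873.
No other subset beats 591.

Open A and D; minimum total cost 591.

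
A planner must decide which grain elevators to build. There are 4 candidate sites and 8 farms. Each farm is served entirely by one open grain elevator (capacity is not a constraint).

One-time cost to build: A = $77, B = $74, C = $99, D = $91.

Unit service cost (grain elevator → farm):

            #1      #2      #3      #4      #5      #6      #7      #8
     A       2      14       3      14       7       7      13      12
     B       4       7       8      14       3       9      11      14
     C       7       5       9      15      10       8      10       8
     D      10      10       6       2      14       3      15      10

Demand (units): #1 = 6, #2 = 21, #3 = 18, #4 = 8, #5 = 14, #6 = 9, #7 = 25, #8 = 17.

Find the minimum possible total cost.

Minimum total cost: 965

For any fixed open set, each farm goes to its cheapest open site; total = fixed + service.
{A, C, D}: #1→A 2·6=12, #2→C 5·21=105, #3→A 3·18=54, #4→D 2·8=16, #5→A 7·14=98, #6→D 3·9=27, #7→C 10·25=250, #8→C 8·17=136. Service 698; fixed 267; total 965.
{B, C, D}: #1→B 4·6=24, #2→C 5·21=105, #3→D 6·18=108, #4→D 2·8=16, #5→B 3·14=42, #6→D 3·9=27, #7→C 10·25=250, #8→C 8·17=136. Service 708; fixed 264; total 972.
{B, D}: service 809 + fixed 165 = 974
{A, B, C, D}: service 642 + fixed 341 = 983
No other subset beats 965.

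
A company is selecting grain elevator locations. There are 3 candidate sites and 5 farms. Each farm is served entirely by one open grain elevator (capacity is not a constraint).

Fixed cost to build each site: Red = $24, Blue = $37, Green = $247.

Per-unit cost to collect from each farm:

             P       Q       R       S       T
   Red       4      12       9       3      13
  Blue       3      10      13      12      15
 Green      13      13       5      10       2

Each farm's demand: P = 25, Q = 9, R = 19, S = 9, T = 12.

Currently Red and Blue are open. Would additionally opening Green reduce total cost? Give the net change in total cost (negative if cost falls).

Current service cost with {Red, Blue}: 519.
Adding Green: each farm re-picks its cheapest; new service cost 311, saving 208.
Extra fixed cost: 247. Net change = 247 − 208 = 39.
(Totals: 580 → 619.)

No — net change +39 (cost rises by 39).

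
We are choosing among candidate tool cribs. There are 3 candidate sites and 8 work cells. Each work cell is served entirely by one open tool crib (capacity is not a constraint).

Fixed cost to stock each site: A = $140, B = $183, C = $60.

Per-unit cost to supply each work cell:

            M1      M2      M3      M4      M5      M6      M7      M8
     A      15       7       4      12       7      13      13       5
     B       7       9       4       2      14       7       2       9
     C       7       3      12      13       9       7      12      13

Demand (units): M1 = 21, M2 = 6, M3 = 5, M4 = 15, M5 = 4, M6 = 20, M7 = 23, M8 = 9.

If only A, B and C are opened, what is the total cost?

Total cost: 857

Each work cell is assigned to its cheapest site among the open ones.
{A, B, C}: M1→B 7·21=147, M2→C 3·6=18, M3→A 4·5=20, M4→B 2·15=30, M5→A 7·4=28, M6→B 7·20=140, M7→B 2·23=46, M8→A 5·9=45. Service 474; fixed 383; total 857.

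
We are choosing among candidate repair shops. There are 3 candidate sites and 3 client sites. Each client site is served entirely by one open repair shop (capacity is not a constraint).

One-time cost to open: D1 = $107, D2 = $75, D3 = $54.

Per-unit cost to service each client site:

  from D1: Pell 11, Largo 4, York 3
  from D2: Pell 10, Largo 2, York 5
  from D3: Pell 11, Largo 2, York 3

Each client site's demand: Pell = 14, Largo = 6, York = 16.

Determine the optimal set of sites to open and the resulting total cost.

Open D3 only; minimum total cost 268.

For any fixed open set, each client site goes to its cheapest open site; total = fixed + service.
{D3}: Pell→D3 11·14=154, Largo→D3 2·6=12, York→D3 3·16=48. Service 214; fixed 54; total 268.
{D2}: Pell→D2 10·14=140, Largo→D2 2·6=12, York→D2 5·16=80. Service 232; fixed 75; total 307.
{D2, D3}: Pell→D2 10·14=140, Largo→D2 2·6=12, York→D3 3·16=48. Service 200; fixed 129; total 329.
{D1, D2, D3}: service 200 + fixed 236 = 436
No other subset beats 268.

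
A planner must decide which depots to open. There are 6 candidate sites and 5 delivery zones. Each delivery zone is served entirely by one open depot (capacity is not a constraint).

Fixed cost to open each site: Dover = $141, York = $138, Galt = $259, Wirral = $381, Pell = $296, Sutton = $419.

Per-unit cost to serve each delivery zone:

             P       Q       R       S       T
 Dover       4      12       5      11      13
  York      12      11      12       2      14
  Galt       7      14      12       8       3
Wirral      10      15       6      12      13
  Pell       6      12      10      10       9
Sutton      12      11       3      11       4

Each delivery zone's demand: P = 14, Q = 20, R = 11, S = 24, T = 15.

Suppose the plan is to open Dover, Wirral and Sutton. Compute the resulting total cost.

Total cost: 1574

Each delivery zone is assigned to its cheapest site among the open ones.
{Dover, Wirral, Sutton}: P→Dover 4·14=56, Q→Sutton 11·20=220, R→Sutton 3·11=33, S→Dover 11·24=264, T→Sutton 4·15=60. Service 633; fixed 941; total 1574.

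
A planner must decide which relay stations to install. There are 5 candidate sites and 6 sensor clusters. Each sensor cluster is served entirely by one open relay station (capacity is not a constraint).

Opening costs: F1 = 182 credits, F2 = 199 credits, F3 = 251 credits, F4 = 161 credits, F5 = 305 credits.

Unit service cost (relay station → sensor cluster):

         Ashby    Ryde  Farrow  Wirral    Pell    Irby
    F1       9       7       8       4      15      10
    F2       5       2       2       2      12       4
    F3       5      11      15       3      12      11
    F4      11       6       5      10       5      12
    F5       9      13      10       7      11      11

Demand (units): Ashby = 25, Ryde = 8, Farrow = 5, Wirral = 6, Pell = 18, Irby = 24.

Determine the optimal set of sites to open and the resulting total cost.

For any fixed open set, each sensor cluster goes to its cheapest open site; total = fixed + service.
{F2}: Ashby→F2 5·25=125, Ryde→F2 2·8=16, Farrow→F2 2·5=10, Wirral→F2 2·6=12, Pell→F2 12·18=216, Irby→F2 4·24=96. Service 475; fixed 199; total 674.
{F2, F4}: service 349 + fixed 360 = 709
{F1, F2}: service 475 + fixed 381 = 856
{F1, F2, F3, F4, F5}: service 349 + fixed 1098 = 1447
No other subset beats 674.

Open F2 only; minimum total cost 674.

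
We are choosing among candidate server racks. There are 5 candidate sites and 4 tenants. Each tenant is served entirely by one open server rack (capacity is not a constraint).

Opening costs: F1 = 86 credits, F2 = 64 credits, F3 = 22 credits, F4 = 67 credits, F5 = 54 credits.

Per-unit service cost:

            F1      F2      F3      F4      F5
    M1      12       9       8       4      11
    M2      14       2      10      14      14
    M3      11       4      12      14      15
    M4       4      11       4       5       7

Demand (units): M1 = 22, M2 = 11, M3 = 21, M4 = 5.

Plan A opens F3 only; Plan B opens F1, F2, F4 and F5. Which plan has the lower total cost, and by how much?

Plan A: {F3}: M1→F3 8·22=176, M2→F3 10·11=110, M3→F3 12·21=252, M4→F3 4·5=20. Service 558; fixed 22; total 580.
Plan B: {F1, F2, F4, F5}: M1→F4 4·22=88, M2→F2 2·11=22, M3→F2 4·21=84, M4→F1 4·5=20. Service 214; fixed 271; total 485.
Difference: |580 − 485| = 95.

Plan B is cheaper by 95.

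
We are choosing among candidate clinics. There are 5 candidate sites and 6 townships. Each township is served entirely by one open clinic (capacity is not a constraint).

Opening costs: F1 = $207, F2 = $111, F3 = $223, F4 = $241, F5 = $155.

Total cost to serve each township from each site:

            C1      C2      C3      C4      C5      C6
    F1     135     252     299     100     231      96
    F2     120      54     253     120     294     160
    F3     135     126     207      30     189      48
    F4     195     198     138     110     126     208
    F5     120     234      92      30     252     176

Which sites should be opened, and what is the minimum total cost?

Open F3 only; minimum total cost 958.

For any fixed open set, each township goes to its cheapest open site; total = fixed + service.
{F3}: C1→F3 135, C2→F3 126, C3→F3 207, C4→F3 30, C5→F3 189, C6→F3 48. Service 735; fixed 223; total 958.
{F2, F5}: service 708 + fixed 266 = 974
{F2, F3}: service 648 + fixed 334 = 982
{F1, F2, F3, F4, F5}: service 470 + fixed 937 = 1407
No other subset beats 958.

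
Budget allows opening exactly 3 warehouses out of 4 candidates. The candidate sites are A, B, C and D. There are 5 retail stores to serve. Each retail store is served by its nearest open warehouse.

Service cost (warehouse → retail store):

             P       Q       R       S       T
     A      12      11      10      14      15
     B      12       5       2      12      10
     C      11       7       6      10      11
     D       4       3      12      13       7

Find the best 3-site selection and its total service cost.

With exactly 3 open, each retail store uses its cheapest among the chosen.
{B, C, D}: P→D 4, Q→D 3, R→B 2, S→C 10, T→D 7. Service cost 26.
{A, B, D}: service cost 28
{A, C, D}: service cost 30
Among all 4 size-3 choices, {B, C, D} is lowest.

Choose B, C and D; total service cost 26.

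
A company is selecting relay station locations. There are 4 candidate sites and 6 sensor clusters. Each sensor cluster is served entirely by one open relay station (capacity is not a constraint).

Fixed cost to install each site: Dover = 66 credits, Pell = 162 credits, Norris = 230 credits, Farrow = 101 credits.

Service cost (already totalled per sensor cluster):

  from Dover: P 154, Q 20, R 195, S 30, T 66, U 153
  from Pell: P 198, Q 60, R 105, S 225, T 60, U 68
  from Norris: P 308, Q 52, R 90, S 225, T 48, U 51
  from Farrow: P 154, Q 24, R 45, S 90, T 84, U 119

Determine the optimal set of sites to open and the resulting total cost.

For any fixed open set, each sensor cluster goes to its cheapest open site; total = fixed + service.
{Dover, Farrow}: P→Dover 154, Q→Dover 20, R→Farrow 45, S→Dover 30, T→Dover 66, U→Farrow 119. Service 434; fixed 167; total 601.
{Farrow}: service 516 + fixed 101 = 617
{Dover, Pell}: P→Dover 154, Q→Dover 20, R→Pell 105, S→Dover 30, T→Pell 60, U→Pell 68. Service 437; fixed 228; total 665.
{Dover, Pell, Norris, Farrow}: P→Dover 154, Q→Dover 20, R→Farrow 45, S→Dover 30, T→Norris 48, U→Norris 51. Service 348; fixed 559; total 907.
No other subset beats 601.

Open Dover and Farrow; minimum total cost 601.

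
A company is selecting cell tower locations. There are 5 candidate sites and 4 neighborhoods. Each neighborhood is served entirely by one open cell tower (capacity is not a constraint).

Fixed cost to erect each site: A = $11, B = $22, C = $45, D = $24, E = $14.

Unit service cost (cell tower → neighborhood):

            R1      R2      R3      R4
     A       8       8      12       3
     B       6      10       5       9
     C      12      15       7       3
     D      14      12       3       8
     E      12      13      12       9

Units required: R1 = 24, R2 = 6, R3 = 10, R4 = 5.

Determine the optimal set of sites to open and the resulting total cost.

Open A and B; minimum total cost 290.

For any fixed open set, each neighborhood goes to its cheapest open site; total = fixed + service.
{A, B}: R1→B 6·24=144, R2→A 8·6=48, R3→B 5·10=50, R4→A 3·5=15. Service 257; fixed 33; total 290.
{A, B, D}: service 237 + fixed 57 = 294
{A, B, E}: R1→B 6·24=144, R2→A 8·6=48, R3→B 5·10=50, R4→A 3·5=15. Service 257; fixed 47; total 304.
{A, B, C, D, E}: service 237 + fixed 116 = 353
No other subset beats 290.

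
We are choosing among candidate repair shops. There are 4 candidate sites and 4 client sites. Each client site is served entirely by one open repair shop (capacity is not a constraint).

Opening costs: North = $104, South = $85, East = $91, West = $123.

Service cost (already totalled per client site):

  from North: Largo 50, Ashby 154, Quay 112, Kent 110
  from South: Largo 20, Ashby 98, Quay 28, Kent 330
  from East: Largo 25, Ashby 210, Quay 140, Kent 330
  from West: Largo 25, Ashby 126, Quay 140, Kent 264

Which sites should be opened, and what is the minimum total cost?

For any fixed open set, each client site goes to its cheapest open site; total = fixed + service.
{North, South}: Largo→South 20, Ashby→South 98, Quay→South 28, Kent→North 110. Service 256; fixed 189; total 445.
{North}: service 426 + fixed 104 = 530
{North, South, East}: service 256 + fixed 280 = 536
{North, South, East, West}: service 256 + fixed 403 = 659
No other subset beats 445.

Open North and South; minimum total cost 445.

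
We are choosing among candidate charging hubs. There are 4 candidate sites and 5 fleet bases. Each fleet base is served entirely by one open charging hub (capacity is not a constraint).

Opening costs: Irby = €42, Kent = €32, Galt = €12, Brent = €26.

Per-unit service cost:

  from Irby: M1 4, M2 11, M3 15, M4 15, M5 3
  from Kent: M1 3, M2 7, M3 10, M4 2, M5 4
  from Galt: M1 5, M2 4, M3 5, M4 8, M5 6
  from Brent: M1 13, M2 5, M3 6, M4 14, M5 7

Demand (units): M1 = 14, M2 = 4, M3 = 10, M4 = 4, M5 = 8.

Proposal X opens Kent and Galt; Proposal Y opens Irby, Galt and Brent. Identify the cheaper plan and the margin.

Proposal X is cheaper by 66.

Proposal X: {Kent, Galt}: M1→Kent 3·14=42, M2→Galt 4·4=16, M3→Galt 5·10=50, M4→Kent 2·4=8, M5→Kent 4·8=32. Service 148; fixed 44; total 192.
Proposal Y: {Irby, Galt, Brent}: M1→Irby 4·14=56, M2→Galt 4·4=16, M3→Galt 5·10=50, M4→Galt 8·4=32, M5→Irby 3·8=24. Service 178; fixed 80; total 258.
Difference: |192 − 258| = 66.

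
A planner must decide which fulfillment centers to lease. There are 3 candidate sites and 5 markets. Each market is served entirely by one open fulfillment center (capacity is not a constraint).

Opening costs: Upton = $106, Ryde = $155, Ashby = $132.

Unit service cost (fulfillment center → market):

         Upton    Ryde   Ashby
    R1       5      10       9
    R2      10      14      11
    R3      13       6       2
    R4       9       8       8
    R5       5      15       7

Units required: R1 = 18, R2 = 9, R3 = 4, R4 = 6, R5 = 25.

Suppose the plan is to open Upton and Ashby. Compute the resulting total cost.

Each market is assigned to its cheapest site among the open ones.
{Upton, Ashby}: R1→Upton 5·18=90, R2→Upton 10·9=90, R3→Ashby 2·4=8, R4→Ashby 8·6=48, R5→Upton 5·25=125. Service 361; fixed 238; total 599.

Total cost: 599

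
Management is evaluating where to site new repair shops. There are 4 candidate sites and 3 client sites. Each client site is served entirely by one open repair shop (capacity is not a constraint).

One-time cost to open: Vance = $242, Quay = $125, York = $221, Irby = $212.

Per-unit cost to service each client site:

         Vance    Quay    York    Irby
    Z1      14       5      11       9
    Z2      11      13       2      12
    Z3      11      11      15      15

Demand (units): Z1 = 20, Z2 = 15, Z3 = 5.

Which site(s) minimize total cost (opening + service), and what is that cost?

For any fixed open set, each client site goes to its cheapest open site; total = fixed + service.
{Quay}: Z1→Quay 5·20=100, Z2→Quay 13·15=195, Z3→Quay 11·5=55. Service 350; fixed 125; total 475.
{Quay, York}: Z1→Quay 5·20=100, Z2→York 2·15=30, Z3→Quay 11·5=55. Service 185; fixed 346; total 531.
{York}: service 325 + fixed 221 = 546
{Vance, Quay, York, Irby}: service 185 + fixed 800 = 985
(All 15 nonempty subsets were checked; Quay only is lowest.)

Open Quay only; minimum total cost 475.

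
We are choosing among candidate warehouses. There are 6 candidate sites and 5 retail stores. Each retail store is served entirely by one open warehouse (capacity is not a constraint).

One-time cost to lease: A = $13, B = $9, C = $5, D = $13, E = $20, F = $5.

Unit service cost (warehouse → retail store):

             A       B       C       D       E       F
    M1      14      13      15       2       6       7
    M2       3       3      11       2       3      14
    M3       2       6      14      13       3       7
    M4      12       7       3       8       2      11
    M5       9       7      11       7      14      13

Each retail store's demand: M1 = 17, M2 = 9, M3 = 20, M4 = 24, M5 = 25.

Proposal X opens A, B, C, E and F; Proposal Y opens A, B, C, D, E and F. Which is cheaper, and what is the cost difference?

Proposal X: {A, B, C, E, F}: M1→E 6·17=102, M2→A 3·9=27, M3→A 2·20=40, M4→E 2·24=48, M5→B 7·25=175. Service 392; fixed 52; total 444.
Proposal Y: {A, B, C, D, E, F}: M1→D 2·17=34, M2→D 2·9=18, M3→A 2·20=40, M4→E 2·24=48, M5→B 7·25=175. Service 315; fixed 65; total 380.
Difference: |444 − 380| = 64.

Proposal Y is cheaper by 64.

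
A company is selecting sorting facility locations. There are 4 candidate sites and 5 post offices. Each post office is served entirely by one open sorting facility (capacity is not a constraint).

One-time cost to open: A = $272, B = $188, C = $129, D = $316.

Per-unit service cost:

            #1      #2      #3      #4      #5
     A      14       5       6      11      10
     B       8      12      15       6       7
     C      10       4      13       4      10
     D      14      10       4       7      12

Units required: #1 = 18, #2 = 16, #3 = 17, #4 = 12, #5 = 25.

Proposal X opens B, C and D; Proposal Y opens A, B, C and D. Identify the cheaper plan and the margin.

Proposal X is cheaper by 272.

Proposal X: {B, C, D}: #1→B 8·18=144, #2→C 4·16=64, #3→D 4·17=68, #4→C 4·12=48, #5→B 7·25=175. Service 499; fixed 633; total 1132.
Proposal Y: {A, B, C, D}: #1→B 8·18=144, #2→C 4·16=64, #3→D 4·17=68, #4→C 4·12=48, #5→B 7·25=175. Service 499; fixed 905; total 1404.
Difference: |1132 − 1404| = 272.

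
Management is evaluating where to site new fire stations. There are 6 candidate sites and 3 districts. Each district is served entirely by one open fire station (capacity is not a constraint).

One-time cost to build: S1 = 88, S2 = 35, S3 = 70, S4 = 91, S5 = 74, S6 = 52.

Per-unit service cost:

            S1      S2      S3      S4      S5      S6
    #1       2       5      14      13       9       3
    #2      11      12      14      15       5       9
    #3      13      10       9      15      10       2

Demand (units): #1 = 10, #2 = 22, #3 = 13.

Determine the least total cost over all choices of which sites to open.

Minimum total cost: 292

For any fixed open set, each district goes to its cheapest open site; total = fixed + service.
{S5, S6}: #1→S6 3·10=30, #2→S5 5·22=110, #3→S6 2·13=26. Service 166; fixed 126; total 292.
{S6}: service 254 + fixed 52 = 306
{S2, S5, S6}: service 166 + fixed 161 = 327
{S1, S2, S3, S4, S5, S6}: #1→S1 2·10=20, #2→S5 5·22=110, #3→S6 2·13=26. Service 156; fixed 410; total 566.
No other subset beats 292.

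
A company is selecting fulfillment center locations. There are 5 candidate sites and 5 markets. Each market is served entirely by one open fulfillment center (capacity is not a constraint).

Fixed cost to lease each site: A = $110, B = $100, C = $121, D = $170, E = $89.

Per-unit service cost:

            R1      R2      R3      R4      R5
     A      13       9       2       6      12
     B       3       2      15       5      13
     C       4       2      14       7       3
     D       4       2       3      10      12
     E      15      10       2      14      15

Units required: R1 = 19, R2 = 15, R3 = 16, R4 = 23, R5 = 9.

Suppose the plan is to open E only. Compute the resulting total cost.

Total cost: 1013

Each market is assigned to its cheapest site among the open ones.
{E}: R1→E 15·19=285, R2→E 10·15=150, R3→E 2·16=32, R4→E 14·23=322, R5→E 15·9=135. Service 924; fixed 89; total 1013.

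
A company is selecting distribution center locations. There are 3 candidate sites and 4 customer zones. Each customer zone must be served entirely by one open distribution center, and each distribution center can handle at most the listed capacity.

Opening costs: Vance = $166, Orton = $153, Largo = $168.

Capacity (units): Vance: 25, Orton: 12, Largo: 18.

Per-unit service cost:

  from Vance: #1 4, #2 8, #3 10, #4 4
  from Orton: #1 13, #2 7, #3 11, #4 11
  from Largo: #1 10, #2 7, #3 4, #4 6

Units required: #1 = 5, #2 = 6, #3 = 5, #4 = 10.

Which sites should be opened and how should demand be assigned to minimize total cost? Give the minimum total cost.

Minimum total cost: 456

Open {Vance, Largo}: #1→Vance 4·5=20, #2→Largo 7·6=42, #3→Largo 4·5=20, #4→Vance 4·10=40.
Loads: Vance carries 15/25, Largo carries 11/18. Service 122; fixed 334; total 456.
Next best feasible plan costs 462.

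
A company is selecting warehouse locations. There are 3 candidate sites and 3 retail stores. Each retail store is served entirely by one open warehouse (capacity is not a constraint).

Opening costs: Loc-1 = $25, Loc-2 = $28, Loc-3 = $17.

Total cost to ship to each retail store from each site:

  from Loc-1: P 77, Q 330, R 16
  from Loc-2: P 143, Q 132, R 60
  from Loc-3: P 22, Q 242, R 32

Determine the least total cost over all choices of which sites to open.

For any fixed open set, each retail store goes to its cheapest open site; total = fixed + service.
{Loc-2, Loc-3}: P→Loc-3 22, Q→Loc-2 132, R→Loc-3 32. Service 186; fixed 45; total 231.
{Loc-1, Loc-2, Loc-3}: service 170 + fixed 70 = 240
{Loc-1, Loc-2}: P→Loc-1 77, Q→Loc-2 132, R→Loc-1 16. Service 225; fixed 53; total 278.
{Loc-3}: P→Loc-3 22, Q→Loc-3 242, R→Loc-3 32. Service 296; fixed 17; total 313.
No other subset beats 231.

Minimum total cost: 231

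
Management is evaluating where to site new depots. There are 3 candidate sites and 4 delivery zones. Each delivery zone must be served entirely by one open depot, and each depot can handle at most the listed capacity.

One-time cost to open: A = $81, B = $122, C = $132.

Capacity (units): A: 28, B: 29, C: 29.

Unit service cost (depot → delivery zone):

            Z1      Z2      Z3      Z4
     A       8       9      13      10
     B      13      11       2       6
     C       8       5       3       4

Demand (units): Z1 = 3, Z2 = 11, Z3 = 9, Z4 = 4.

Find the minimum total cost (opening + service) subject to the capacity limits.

Open {C}: Z1→C 8·3=24, Z2→C 5·11=55, Z3→C 3·9=27, Z4→C 4·4=16.
Loads: C carries 27/29. Service 122; fixed 132; total 254.
Next best feasible plan costs 324.

Minimum total cost: 254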